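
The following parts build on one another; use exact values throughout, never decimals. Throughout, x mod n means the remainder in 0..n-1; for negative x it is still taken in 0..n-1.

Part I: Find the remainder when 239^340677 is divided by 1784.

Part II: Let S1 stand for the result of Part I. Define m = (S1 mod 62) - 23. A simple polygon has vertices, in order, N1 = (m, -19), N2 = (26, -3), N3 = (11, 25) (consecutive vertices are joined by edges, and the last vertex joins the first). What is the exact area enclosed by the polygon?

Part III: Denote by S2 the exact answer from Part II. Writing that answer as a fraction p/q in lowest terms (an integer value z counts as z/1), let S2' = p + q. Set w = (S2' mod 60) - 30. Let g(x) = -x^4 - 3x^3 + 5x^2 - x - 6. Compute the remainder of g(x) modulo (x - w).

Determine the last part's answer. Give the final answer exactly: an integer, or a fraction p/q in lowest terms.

Part I: squarings mod 1784: 239^1=239, 239^2=33, 239^4=1089, 239^8=1345, 239^16=49, 239^32=617, 239^64=697, 239^128=561, 239^256=737, 239^512=833, 239^1024=1697, 239^2048=433, 239^4096=169, 239^8192=17, 239^16384=289, 239^32768=1457, 239^65536=1673, 239^131072=1617, 239^262144=1129; 239^340677 = 239^1 * 239^4 * 239^64 * 239^128 * 239^512 * 239^4096 * 239^8192 * 239^65536 * 239^262144 = 279 (mod 1784); answer 279
Part II: S1 = 279; m = 8; cross terms: (8*-3 - 26*-19)=470, (26*25 - 11*-3)=683, (11*-19 - 8*25)=-409; twice the area = |744| = 744; area = 372; answer 372
Part III: S2 = 372; threaded value p + q = 373; w = -17; remainder = value at the root: -1*(-17)^4 - 3*(-17)^3 + 5*(-17)^2 - 1*(-17)^1 - 6 = (-83521) + (14739) + (1445) + (17) + (-6) = -67326; answer -67326

-67326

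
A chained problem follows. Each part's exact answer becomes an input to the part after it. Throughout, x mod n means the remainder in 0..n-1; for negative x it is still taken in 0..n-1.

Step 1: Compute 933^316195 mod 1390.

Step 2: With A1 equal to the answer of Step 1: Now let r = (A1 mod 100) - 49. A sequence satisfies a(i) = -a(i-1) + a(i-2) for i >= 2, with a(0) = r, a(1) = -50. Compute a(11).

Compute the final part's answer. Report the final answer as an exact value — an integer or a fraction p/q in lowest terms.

-2140

Step 1: squarings mod 1390: 933^1=933, 933^2=349, 933^4=871, 933^8=1091, 933^16=441, 933^32=1271, 933^64=261, 933^128=11, 933^256=121, 933^512=741, 933^1024=31, 933^2048=961, 933^4096=561, 933^8192=581, 933^16384=1181, 933^32768=591, 933^65536=391, 933^131072=1371, 933^262144=361; 933^316195 = 933^1 * 933^2 * 933^32 * 933^256 * 933^512 * 933^4096 * 933^16384 * 933^32768 * 933^262144 = 7 (mod 1390); answer 7
Step 2: A1 = 7; r = -42; a(2) = -1*(-50) + 1*(-42) = 8; iterating: a(2)=8, a(3)=-58, a(4)=66, a(5)=-124, a(6)=190, a(7)=-314, a(8)=504, a(9)=-818, a(10)=1322, a(11)=-2140; answer -2140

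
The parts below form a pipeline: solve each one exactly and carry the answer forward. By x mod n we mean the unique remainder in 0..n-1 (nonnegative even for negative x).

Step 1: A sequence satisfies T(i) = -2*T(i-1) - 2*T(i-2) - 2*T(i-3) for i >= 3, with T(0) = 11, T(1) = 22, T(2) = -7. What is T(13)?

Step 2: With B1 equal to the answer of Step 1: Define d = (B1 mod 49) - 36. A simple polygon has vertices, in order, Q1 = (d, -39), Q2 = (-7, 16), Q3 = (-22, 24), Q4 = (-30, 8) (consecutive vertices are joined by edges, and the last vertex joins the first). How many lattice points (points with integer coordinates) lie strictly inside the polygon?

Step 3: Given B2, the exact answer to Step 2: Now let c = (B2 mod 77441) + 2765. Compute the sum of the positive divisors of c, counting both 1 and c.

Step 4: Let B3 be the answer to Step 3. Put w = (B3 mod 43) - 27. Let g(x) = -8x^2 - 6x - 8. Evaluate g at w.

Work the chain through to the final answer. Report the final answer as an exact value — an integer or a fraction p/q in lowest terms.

-5260

Step 1: T(3) = -2*(-7) - 2*(22) - 2*(11) = -52; iterating: T(3)=-52, T(4)=74, T(5)=-30, T(6)=16, T(7)=-120, T(8)=268, T(9)=-328, T(10)=360, T(11)=-600, T(12)=1136, T(13)=-1792; answer -1792
Step 2: B1 = -1792; d = -15; cross terms: (-15*16 - -7*-39)=-513, (-7*24 - -22*16)=184, (-22*8 - -30*24)=544, (-30*-39 - -15*8)=1290; twice the area = |1505| = 1505; area = 1505/2; boundary points = 1 + 1 + 8 + 1 = 11; strictly interior points = area - boundary/2 + 1 = 748; answer 748
Step 3: B2 = 748; c = 3513; 3513 = 3 * 1171; sigma = (1 + 3) * (1 + 1171) = 4 * 1172 = 4688; answer 4688
Step 4: B3 = 4688; w = -26; -8*(-26)^2 - 6*(-26)^1 - 8 = (-5408) + (156) + (-8) = -5260; answer -5260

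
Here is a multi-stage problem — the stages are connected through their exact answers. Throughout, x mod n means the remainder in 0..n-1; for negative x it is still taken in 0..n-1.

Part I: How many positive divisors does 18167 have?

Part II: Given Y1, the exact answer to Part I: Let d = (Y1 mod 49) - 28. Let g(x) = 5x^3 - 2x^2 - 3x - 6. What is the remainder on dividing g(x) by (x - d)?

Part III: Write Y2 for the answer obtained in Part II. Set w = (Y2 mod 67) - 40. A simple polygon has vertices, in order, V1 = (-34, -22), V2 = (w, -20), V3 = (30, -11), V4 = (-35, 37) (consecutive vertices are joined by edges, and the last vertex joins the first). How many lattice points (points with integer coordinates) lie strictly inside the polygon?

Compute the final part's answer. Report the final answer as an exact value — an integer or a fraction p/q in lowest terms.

Part I: 18167 = 37 * 491; number of divisors = (1+1) * (1+1) = 4; answer 4
Part II: Y1 = 4; d = -24; remainder = value at the root: 5*(-24)^3 - 2*(-24)^2 - 3*(-24)^1 - 6 = (-69120) + (-1152) + (72) + (-6) = -70206; answer -70206
Part III: Y2 = -70206; w = -30; cross terms: (-34*-20 - -30*-22)=20, (-30*-11 - 30*-20)=930, (30*37 - -35*-11)=725, (-35*-22 - -34*37)=2028; twice the area = |3703| = 3703; area = 3703/2; boundary points = 2 + 3 + 1 + 1 = 7; strictly interior points = area - boundary/2 + 1 = 1849; answer 1849

1849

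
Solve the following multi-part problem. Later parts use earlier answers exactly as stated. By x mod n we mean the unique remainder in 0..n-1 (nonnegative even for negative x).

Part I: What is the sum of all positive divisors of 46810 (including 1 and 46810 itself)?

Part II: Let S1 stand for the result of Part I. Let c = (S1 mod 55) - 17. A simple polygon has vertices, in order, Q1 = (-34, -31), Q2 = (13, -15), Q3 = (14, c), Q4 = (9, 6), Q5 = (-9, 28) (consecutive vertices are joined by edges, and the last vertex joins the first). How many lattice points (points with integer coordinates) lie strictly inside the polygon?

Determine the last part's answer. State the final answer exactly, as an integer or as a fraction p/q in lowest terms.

Part I: 46810 = 2 * 5 * 31 * 151; sigma = (1 + 2) * (1 + 5) * (1 + 31) * (1 + 151) = 3 * 6 * 32 * 152 = 87552; answer 87552
Part II: S1 = 87552; c = 30; cross terms: (-34*-15 - 13*-31)=913, (13*30 - 14*-15)=600, (14*6 - 9*30)=-186, (9*28 - -9*6)=306, (-9*-31 - -34*28)=1231; twice the area = |2864| = 2864; area = 1432; boundary points = 1 + 1 + 1 + 2 + 1 = 6; strictly interior points = area - boundary/2 + 1 = 1430; answer 1430

1430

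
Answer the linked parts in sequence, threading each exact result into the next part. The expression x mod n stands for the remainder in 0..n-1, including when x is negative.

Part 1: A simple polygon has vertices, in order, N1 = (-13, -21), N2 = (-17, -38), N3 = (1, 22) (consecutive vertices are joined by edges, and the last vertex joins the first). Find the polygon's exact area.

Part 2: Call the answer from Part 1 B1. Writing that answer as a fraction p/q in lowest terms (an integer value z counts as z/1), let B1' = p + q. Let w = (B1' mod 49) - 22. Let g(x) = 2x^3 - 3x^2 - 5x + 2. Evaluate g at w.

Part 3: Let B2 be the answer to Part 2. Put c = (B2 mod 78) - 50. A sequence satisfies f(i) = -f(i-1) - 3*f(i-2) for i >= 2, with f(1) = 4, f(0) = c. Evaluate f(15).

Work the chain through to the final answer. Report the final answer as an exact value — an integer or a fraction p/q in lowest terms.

158248

Part 1: cross terms: (-13*-38 - -17*-21)=137, (-17*22 - 1*-38)=-336, (1*-21 - -13*22)=265; twice the area = |66| = 66; area = 33; answer 33
Part 2: B1 = 33; threaded value p + q = 34; w = 12; 2*(12)^3 - 3*(12)^2 - 5*(12)^1 + 2 = (3456) + (-432) + (-60) + (2) = 2966; answer 2966
Part 3: B2 = 2966; c = -48; f(2) = -1*(4) - 3*(-48) = 140; iterating: f(2)=140, f(3)=-152, f(4)=-268, f(5)=724, f(6)=80, f(7)=-2252, f(8)=2012, f(9)=4744, f(10)=-10780, f(11)=-3452, f(12)=35792, f(13)=-25436, f(14)=-81940, f(15)=158248; answer 158248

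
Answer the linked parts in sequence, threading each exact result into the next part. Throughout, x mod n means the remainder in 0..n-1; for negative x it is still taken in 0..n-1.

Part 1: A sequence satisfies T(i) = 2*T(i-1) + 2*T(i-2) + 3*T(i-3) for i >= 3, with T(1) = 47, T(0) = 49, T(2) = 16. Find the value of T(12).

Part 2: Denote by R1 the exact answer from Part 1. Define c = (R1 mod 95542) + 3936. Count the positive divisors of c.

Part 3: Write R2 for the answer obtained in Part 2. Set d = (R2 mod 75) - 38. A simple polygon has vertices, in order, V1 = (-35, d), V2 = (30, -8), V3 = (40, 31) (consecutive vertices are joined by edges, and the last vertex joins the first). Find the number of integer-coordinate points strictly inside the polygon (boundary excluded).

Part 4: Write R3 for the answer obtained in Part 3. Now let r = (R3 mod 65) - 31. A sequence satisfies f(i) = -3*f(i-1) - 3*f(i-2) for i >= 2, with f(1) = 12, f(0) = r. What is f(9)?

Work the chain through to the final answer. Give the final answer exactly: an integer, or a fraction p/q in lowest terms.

Part 1: T(3) = 2*(16) + 2*(47) + 3*(49) = 273; iterating: T(3)=273, T(4)=719, T(5)=2032, T(6)=6321, T(7)=18863, T(8)=56464, T(9)=169617, T(10)=508751, T(11)=1526128, T(12)=4578609; answer 4578609
Part 2: R1 = 4578609; c = 92071; 92071 = 7^2 * 1879; number of divisors = (2+1) * (1+1) = 6; answer 6
Part 3: R2 = 6; d = -32; cross terms: (-35*-8 - 30*-32)=1240, (30*31 - 40*-8)=1250, (40*-32 - -35*31)=-195; twice the area = |2295| = 2295; area = 2295/2; boundary points = 1 + 1 + 3 = 5; strictly interior points = area - boundary/2 + 1 = 1146; answer 1146
Part 4: R3 = 1146; r = 10; f(2) = -3*(12) - 3*(10) = -66; iterating: f(2)=-66, f(3)=162, f(4)=-288, f(5)=378, f(6)=-270, f(7)=-324, f(8)=1782, f(9)=-4374; answer -4374

-4374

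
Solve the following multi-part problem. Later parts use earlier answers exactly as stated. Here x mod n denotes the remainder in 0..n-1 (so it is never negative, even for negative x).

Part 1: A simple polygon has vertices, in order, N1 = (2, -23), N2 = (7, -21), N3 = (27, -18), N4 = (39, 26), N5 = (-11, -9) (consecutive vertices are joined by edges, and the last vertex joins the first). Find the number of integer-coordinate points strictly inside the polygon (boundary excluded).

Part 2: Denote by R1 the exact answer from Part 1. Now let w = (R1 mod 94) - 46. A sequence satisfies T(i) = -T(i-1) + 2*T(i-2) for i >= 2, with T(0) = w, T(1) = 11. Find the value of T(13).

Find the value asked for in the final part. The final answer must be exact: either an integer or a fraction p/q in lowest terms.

Part 1: cross terms: (2*-21 - 7*-23)=119, (7*-18 - 27*-21)=441, (27*26 - 39*-18)=1404, (39*-9 - -11*26)=-65, (-11*-23 - 2*-9)=271; twice the area = |2170| = 2170; area = 1085; boundary points = 1 + 1 + 4 + 5 + 1 = 12; strictly interior points = area - boundary/2 + 1 = 1080; answer 1080
Part 2: R1 = 1080; w = 0; T(2) = -1*(11) + 2*(0) = -11; iterating: T(2)=-11, T(3)=33, T(4)=-55, T(5)=121, T(6)=-231, T(7)=473, T(8)=-935, T(9)=1881, T(10)=-3751, T(11)=7513, T(12)=-15015, T(13)=30041; answer 30041

30041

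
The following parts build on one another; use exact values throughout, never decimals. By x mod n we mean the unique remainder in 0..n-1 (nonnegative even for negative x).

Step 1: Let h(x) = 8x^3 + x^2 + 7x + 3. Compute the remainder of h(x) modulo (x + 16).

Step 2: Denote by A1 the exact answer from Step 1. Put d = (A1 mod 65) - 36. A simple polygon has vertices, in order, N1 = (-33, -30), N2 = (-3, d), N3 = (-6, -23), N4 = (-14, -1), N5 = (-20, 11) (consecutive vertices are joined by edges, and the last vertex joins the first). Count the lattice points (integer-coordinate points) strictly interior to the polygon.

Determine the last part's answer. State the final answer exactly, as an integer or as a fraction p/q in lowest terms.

585

Step 1: remainder = value at the root: 8*(-16)^3 + 1*(-16)^2 + 7*(-16)^1 + 3 = (-32768) + (256) + (-112) + (3) = -32621; answer -32621
Step 2: A1 = -32621; d = -27; cross terms: (-33*-27 - -3*-30)=801, (-3*-23 - -6*-27)=-93, (-6*-1 - -14*-23)=-316, (-14*11 - -20*-1)=-174, (-20*-30 - -33*11)=963; twice the area = |1181| = 1181; area = 1181/2; boundary points = 3 + 1 + 2 + 6 + 1 = 13; strictly interior points = area - boundary/2 + 1 = 585; answer 585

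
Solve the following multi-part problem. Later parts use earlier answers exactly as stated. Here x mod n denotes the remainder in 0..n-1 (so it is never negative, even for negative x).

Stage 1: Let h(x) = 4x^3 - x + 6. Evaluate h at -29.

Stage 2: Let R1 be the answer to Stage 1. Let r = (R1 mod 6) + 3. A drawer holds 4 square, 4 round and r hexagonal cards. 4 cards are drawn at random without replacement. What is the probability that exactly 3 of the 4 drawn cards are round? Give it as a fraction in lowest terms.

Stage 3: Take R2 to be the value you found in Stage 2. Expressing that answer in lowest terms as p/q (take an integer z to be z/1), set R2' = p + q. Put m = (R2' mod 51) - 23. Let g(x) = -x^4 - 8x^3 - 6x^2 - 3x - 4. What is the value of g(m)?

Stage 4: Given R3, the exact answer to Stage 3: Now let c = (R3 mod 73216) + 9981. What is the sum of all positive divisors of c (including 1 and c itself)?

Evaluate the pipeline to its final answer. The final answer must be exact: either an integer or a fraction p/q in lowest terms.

10008

Stage 1: 4*(-29)^3 - 1*(-29)^1 + 6 = (-97556) + (29) + (6) = -97521; answer -97521
Stage 2: R1 = -97521; r = 6; total draws C(14,4) = 1001; favorable C(4,3)*C(10,1) = 40; P = 40/1001; answer 40/1001
Stage 3: R2 = 40/1001; threaded value p + q = 1041; m = -2; -1*(-2)^4 - 8*(-2)^3 - 6*(-2)^2 - 3*(-2)^1 - 4 = (-16) + (64) + (-24) + (6) + (-4) = 26; answer 26
Stage 4: R3 = 26; c = 10007; 10007 is prime, so its only divisors are 1 and 10007; sigma = 1 + 10007 = 10008; answer 10008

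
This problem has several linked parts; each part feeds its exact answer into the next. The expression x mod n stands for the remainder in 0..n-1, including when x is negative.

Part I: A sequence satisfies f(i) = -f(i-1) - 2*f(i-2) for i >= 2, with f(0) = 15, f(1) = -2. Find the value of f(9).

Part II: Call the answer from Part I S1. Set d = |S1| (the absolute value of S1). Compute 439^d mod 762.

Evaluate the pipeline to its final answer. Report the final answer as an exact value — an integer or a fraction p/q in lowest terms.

103

Part I: f(2) = -1*(-2) - 2*(15) = -28; iterating: f(2)=-28, f(3)=32, f(4)=24, f(5)=-88, f(6)=40, f(7)=136, f(8)=-216, f(9)=-56; answer -56
Part II: S1 = -56; d = 56; squarings mod 762: 439^1=439, 439^2=697, 439^4=415, 439^8=13, 439^16=169, 439^32=367; 439^56 = 439^8 * 439^16 * 439^32 = 103 (mod 762); answer 103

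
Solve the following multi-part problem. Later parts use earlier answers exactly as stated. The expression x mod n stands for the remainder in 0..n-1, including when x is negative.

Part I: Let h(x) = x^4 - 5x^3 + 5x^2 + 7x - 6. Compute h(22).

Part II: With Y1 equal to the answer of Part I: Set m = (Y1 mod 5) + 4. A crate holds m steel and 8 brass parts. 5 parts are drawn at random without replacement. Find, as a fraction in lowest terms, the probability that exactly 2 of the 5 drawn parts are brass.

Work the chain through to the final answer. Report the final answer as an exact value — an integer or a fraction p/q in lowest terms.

14/39

Part I: 1*(22)^4 - 5*(22)^3 + 5*(22)^2 + 7*(22)^1 - 6 = (234256) + (-53240) + (2420) + (154) + (-6) = 183584; answer 183584
Part II: Y1 = 183584; m = 8; total draws C(16,5) = 4368; favorable C(8,2)*C(8,3) = 1568; P = 14/39; answer 14/39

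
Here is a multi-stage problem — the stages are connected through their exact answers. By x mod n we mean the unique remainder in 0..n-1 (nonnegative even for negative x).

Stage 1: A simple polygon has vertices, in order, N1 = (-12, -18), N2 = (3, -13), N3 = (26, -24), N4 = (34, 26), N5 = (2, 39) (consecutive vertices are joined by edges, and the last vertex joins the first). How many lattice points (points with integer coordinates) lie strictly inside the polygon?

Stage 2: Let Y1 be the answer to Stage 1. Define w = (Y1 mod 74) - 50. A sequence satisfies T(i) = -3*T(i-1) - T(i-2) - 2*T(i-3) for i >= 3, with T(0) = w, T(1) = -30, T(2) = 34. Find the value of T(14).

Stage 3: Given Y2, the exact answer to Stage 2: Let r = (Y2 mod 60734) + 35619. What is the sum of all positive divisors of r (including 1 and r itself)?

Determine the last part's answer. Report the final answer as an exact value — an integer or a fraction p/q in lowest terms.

Stage 1: cross terms: (-12*-13 - 3*-18)=210, (3*-24 - 26*-13)=266, (26*26 - 34*-24)=1492, (34*39 - 2*26)=1274, (2*-18 - -12*39)=432; twice the area = |3674| = 3674; area = 1837; boundary points = 5 + 1 + 2 + 1 + 1 = 10; strictly interior points = area - boundary/2 + 1 = 1833; answer 1833
Stage 2: Y1 = 1833; w = 7; T(3) = -3*(34) - 1*(-30) - 2*(7) = -86; iterating: T(3)=-86, T(4)=284, T(5)=-834, T(6)=2390, T(7)=-6904, T(8)=19990, T(9)=-57846, T(10)=167356, T(11)=-484202, T(12)=1400942, T(13)=-4053336, T(14)=11727470; answer 11727470
Stage 3: Y2 = 11727470; r = 41427; 41427 = 3^2 * 4603; sigma = (1 + 3 + 9) * (1 + 4603) = 13 * 4604 = 59852; answer 59852

59852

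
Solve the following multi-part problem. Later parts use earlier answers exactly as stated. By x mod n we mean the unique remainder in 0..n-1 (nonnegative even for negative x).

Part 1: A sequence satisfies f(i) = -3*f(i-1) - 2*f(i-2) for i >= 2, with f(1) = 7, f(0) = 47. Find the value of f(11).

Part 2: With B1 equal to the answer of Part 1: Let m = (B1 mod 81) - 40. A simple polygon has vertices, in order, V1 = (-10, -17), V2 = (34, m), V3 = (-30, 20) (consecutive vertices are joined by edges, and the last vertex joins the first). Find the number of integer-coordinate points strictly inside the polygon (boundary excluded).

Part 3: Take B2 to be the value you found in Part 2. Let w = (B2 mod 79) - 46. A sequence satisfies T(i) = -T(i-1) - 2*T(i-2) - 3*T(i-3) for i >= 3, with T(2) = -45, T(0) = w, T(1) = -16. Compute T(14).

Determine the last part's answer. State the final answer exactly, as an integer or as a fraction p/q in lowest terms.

Part 1: f(2) = -3*(7) - 2*(47) = -115; iterating: f(2)=-115, f(3)=331, f(4)=-763, f(5)=1627, f(6)=-3355, f(7)=6811, f(8)=-13723, f(9)=27547, f(10)=-55195, f(11)=110491; answer 110491
Part 2: B1 = 110491; m = -33; cross terms: (-10*-33 - 34*-17)=908, (34*20 - -30*-33)=-310, (-30*-17 - -10*20)=710; twice the area = |1308| = 1308; area = 654; boundary points = 4 + 1 + 1 = 6; strictly interior points = area - boundary/2 + 1 = 652; answer 652
Part 3: B2 = 652; w = -26; T(3) = -1*(-45) - 2*(-16) - 3*(-26) = 155; iterating: T(3)=155, T(4)=-17, T(5)=-158, T(6)=-273, T(7)=640, T(8)=380, T(9)=-841, T(10)=-1839, T(11)=2381, T(12)=3820, T(13)=-3065, T(14)=-11718; answer -11718

-11718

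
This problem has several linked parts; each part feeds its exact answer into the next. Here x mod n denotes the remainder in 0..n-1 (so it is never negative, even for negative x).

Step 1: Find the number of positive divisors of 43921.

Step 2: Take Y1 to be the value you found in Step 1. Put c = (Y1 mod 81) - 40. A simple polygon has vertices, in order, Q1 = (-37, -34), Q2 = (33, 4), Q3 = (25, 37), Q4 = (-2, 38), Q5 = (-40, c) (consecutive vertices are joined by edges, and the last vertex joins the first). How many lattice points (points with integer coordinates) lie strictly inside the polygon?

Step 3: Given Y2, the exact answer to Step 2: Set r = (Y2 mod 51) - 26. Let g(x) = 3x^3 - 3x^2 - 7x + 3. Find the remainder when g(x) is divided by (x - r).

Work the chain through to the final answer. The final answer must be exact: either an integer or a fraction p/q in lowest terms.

-412

Step 1: 43921 = 167 * 263; number of divisors = (1+1) * (1+1) = 4; answer 4
Step 2: Y1 = 4; c = -36; cross terms: (-37*4 - 33*-34)=974, (33*37 - 25*4)=1121, (25*38 - -2*37)=1024, (-2*-36 - -40*38)=1592, (-40*-34 - -37*-36)=28; twice the area = |4739| = 4739; area = 4739/2; boundary points = 2 + 1 + 1 + 2 + 1 = 7; strictly interior points = area - boundary/2 + 1 = 2367; answer 2367
Step 3: Y2 = 2367; r = -5; remainder = value at the root: 3*(-5)^3 - 3*(-5)^2 - 7*(-5)^1 + 3 = (-375) + (-75) + (35) + (3) = -412; answer -412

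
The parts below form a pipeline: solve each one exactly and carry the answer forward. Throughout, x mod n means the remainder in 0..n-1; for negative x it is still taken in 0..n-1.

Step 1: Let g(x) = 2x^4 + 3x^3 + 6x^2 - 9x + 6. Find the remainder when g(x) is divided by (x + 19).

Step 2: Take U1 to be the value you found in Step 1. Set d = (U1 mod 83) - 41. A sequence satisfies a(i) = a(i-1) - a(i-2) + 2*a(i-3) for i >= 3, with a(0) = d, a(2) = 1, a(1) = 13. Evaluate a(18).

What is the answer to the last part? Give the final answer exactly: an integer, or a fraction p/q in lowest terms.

948

Step 1: remainder = value at the root: 2*(-19)^4 + 3*(-19)^3 + 6*(-19)^2 - 9*(-19)^1 + 6 = (260642) + (-20577) + (2166) + (171) + (6) = 242408; answer 242408
Step 2: U1 = 242408; d = 7; a(3) = 1*(1) - 1*(13) + 2*(7) = 2; iterating: a(3)=2, a(4)=27, a(5)=27, a(6)=4, a(7)=31, a(8)=81, a(9)=58, a(10)=39, a(11)=143, a(12)=220, a(13)=155, a(14)=221, a(15)=506, a(16)=595, a(17)=531, a(18)=948; answer 948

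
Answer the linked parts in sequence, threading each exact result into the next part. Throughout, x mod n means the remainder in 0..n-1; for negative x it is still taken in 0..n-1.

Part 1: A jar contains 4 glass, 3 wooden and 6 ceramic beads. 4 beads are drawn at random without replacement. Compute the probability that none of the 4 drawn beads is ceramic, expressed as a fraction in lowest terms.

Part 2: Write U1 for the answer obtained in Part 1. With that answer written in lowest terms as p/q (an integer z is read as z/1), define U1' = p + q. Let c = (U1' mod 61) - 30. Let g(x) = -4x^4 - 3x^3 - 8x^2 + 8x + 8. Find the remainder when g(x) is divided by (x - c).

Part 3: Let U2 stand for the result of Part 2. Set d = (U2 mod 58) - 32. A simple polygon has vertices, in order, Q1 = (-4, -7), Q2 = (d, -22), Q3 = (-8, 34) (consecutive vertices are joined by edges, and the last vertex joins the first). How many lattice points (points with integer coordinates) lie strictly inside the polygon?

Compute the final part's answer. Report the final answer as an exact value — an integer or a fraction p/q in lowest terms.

132

Part 1: total draws C(13,4) = 715; favorable C(7,4) = 35; P = 7/143; answer 7/143
Part 2: U1 = 7/143; threaded value p + q = 150; c = -2; remainder = value at the root: -4*(-2)^4 - 3*(-2)^3 - 8*(-2)^2 + 8*(-2)^1 + 8 = (-64) + (24) + (-32) + (-16) + (8) = -80; answer -80
Part 3: U2 = -80; d = 4; cross terms: (-4*-22 - 4*-7)=116, (4*34 - -8*-22)=-40, (-8*-7 - -4*34)=192; twice the area = |268| = 268; area = 134; boundary points = 1 + 4 + 1 = 6; strictly interior points = area - boundary/2 + 1 = 132; answer 132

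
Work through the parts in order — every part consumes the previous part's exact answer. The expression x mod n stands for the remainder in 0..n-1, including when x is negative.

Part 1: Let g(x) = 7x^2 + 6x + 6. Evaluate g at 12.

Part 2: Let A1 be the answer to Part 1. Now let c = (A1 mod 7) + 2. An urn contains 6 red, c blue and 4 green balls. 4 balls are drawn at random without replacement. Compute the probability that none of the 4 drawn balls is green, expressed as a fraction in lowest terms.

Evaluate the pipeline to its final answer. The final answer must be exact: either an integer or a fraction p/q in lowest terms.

126/715

Part 1: 7*(12)^2 + 6*(12)^1 + 6 = (1008) + (72) + (6) = 1086; answer 1086
Part 2: A1 = 1086; c = 3; total draws C(13,4) = 715; favorable C(9,4) = 126; P = 126/715; answer 126/715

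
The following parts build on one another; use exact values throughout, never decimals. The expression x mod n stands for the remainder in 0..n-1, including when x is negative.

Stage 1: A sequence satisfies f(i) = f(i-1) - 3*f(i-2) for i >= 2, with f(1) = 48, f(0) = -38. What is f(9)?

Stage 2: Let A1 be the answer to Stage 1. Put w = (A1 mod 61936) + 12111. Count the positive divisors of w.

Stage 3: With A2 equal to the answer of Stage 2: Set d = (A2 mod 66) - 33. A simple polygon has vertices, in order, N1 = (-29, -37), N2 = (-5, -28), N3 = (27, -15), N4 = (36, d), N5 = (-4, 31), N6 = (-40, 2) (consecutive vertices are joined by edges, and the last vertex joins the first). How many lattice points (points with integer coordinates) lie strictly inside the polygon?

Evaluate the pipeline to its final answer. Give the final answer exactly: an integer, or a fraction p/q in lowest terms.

Stage 1: f(2) = 1*(48) - 3*(-38) = 162; iterating: f(2)=162, f(3)=18, f(4)=-468, f(5)=-522, f(6)=882, f(7)=2448, f(8)=-198, f(9)=-7542; answer -7542
Stage 2: A1 = -7542; w = 66505; 66505 = 5 * 47 * 283; number of divisors = (1+1) * (1+1) * (1+1) = 8; answer 8
Stage 3: A2 = 8; d = -25; cross terms: (-29*-28 - -5*-37)=627, (-5*-15 - 27*-28)=831, (27*-25 - 36*-15)=-135, (36*31 - -4*-25)=1016, (-4*2 - -40*31)=1232, (-40*-37 - -29*2)=1538; twice the area = |5109| = 5109; area = 5109/2; boundary points = 3 + 1 + 1 + 8 + 1 + 1 = 15; strictly interior points = area - boundary/2 + 1 = 2548; answer 2548

2548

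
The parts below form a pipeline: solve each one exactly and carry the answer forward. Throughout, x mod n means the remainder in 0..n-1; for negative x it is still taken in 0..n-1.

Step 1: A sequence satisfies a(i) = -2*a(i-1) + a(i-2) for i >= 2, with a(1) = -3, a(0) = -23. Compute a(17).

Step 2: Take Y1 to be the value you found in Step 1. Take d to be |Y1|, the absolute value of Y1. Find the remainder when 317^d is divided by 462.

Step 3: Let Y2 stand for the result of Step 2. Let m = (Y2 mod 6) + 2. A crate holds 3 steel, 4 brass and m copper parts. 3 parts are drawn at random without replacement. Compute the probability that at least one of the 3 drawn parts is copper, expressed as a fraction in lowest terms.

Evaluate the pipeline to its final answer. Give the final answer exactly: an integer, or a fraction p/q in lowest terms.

47/52

Step 1: a(2) = -2*(-3) + 1*(-23) = -17; iterating: a(2)=-17, a(3)=31, a(4)=-79, a(5)=189, a(6)=-457, a(7)=1103, a(8)=-2663, a(9)=6429, a(10)=-15521, a(11)=37471, a(12)=-90463, a(13)=218397, a(14)=-527257, a(15)=1272911, a(16)=-3073079, a(17)=7419069; answer 7419069
Step 2: Y1 = 7419069; d = 7419069; squarings mod 462: 317^1=317, 317^2=235, 317^4=247, 317^8=25, 317^16=163, 317^32=235, 317^64=247, 317^128=25, 317^256=163, 317^512=235, 317^1024=247, 317^2048=25, 317^4096=163, 317^8192=235, 317^16384=247, 317^32768=25, 317^65536=163, 317^131072=235, 317^262144=247, 317^524288=25, 317^1048576=163, 317^2097152=235, 317^4194304=247; 317^7419069 = 317^1 * 317^4 * 317^8 * 317^16 * 317^32 * 317^128 * 317^1024 * 317^4096 * 317^8192 * 317^65536 * 317^1048576 * 317^2097152 * 317^4194304 = 71 (mod 462); answer 71
Step 3: Y2 = 71; m = 7; total draws C(14,3) = 364; complement C(7,3) = 35; favorable 364 - 35 = 329; P = 47/52; answer 47/52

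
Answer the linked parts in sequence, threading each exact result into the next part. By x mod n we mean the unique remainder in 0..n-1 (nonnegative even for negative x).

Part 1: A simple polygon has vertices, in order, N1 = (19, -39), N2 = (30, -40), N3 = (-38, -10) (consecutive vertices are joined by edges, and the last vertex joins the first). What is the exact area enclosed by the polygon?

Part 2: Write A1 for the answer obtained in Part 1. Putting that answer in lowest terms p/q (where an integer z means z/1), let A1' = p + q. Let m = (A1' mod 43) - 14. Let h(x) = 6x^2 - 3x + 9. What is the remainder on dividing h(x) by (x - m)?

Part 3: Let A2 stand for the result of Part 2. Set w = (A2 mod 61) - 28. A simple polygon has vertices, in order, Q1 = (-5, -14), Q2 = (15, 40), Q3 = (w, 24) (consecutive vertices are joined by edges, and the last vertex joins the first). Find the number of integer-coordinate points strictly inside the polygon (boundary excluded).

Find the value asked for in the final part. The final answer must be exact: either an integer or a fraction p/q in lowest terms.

28

Part 1: cross terms: (19*-40 - 30*-39)=410, (30*-10 - -38*-40)=-1820, (-38*-39 - 19*-10)=1672; twice the area = |262| = 262; area = 131; answer 131
Part 2: A1 = 131; threaded value p + q = 132; m = -11; remainder = value at the root: 6*(-11)^2 - 3*(-11)^1 + 9 = (726) + (33) + (9) = 768; answer 768
Part 3: A2 = 768; w = 8; cross terms: (-5*40 - 15*-14)=10, (15*24 - 8*40)=40, (8*-14 - -5*24)=8; twice the area = |58| = 58; area = 29; boundary points = 2 + 1 + 1 = 4; strictly interior points = area - boundary/2 + 1 = 28; answer 28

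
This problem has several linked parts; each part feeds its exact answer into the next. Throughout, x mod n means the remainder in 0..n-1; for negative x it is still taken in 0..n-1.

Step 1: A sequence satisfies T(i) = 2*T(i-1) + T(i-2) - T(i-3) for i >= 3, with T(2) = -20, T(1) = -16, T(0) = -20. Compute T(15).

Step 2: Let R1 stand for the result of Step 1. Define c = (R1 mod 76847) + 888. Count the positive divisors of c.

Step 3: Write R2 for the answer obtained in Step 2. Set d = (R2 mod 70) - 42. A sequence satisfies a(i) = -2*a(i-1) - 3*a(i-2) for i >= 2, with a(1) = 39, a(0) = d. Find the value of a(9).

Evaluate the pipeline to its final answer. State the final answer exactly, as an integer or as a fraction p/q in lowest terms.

Step 1: T(3) = 2*(-20) + 1*(-16) - 1*(-20) = -36; iterating: T(3)=-36, T(4)=-76, T(5)=-168, T(6)=-376, T(7)=-844, T(8)=-1896, T(9)=-4260, T(10)=-9572, T(11)=-21508, T(12)=-48328, T(13)=-108592, T(14)=-244004, T(15)=-548272; answer -548272
Step 2: R1 = -548272; c = 67392; 67392 = 2^6 * 3^4 * 13; number of divisors = (6+1) * (4+1) * (1+1) = 70; answer 70
Step 3: R2 = 70; d = -42; a(2) = -2*(39) - 3*(-42) = 48; iterating: a(2)=48, a(3)=-213, a(4)=282, a(5)=75, a(6)=-996, a(7)=1767, a(8)=-546, a(9)=-4209; answer -4209

-4209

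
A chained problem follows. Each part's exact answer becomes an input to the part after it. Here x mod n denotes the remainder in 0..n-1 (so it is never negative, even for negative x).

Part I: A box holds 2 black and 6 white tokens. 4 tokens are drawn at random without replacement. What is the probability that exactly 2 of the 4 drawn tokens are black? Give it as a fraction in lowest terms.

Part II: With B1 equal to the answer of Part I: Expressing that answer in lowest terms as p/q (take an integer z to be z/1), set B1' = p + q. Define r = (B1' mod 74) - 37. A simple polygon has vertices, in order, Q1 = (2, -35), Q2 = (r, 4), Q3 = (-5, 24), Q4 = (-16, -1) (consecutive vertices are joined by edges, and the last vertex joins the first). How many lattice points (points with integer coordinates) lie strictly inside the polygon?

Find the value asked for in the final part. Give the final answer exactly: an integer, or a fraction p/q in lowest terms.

97

Part I: total draws C(8,4) = 70; favorable C(2,2)*C(6,2) = 15; P = 3/14; answer 3/14
Part II: B1 = 3/14; threaded value p + q = 17; r = -20; cross terms: (2*4 - -20*-35)=-692, (-20*24 - -5*4)=-460, (-5*-1 - -16*24)=389, (-16*-35 - 2*-1)=562; twice the area = |-201| = 201; area = 201/2; boundary points = 1 + 5 + 1 + 2 = 9; strictly interior points = area - boundary/2 + 1 = 97; answer 97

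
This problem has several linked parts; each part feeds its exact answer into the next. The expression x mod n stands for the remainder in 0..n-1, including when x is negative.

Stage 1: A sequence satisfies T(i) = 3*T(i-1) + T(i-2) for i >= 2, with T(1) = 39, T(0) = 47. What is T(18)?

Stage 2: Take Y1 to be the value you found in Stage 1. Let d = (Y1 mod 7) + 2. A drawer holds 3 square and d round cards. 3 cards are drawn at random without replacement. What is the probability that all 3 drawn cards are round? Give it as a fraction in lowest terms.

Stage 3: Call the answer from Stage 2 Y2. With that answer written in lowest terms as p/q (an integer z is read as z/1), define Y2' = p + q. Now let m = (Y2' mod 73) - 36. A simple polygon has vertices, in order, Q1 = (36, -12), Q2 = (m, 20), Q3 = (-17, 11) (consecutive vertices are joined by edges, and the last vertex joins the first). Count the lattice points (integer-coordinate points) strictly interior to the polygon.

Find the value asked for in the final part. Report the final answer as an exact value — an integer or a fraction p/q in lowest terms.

399

Stage 1: T(2) = 3*(39) + 1*(47) = 164; iterating: T(2)=164, T(3)=531, T(4)=1757, T(5)=5802, T(6)=19163, T(7)=63291, T(8)=209036, T(9)=690399, T(10)=2280233, T(11)=7531098, T(12)=24873527, T(13)=82151679, T(14)=271328564, T(15)=896137371, T(16)=2959740677, T(17)=9775359402, T(18)=32285818883; answer 32285818883
Stage 2: Y1 = 32285818883; d = 5; total draws C(8,3) = 56; favorable C(5,3) = 10; P = 5/28; answer 5/28
Stage 3: Y2 = 5/28; threaded value p + q = 33; m = -3; cross terms: (36*20 - -3*-12)=684, (-3*11 - -17*20)=307, (-17*-12 - 36*11)=-192; twice the area = |799| = 799; area = 799/2; boundary points = 1 + 1 + 1 = 3; strictly interior points = area - boundary/2 + 1 = 399; answer 399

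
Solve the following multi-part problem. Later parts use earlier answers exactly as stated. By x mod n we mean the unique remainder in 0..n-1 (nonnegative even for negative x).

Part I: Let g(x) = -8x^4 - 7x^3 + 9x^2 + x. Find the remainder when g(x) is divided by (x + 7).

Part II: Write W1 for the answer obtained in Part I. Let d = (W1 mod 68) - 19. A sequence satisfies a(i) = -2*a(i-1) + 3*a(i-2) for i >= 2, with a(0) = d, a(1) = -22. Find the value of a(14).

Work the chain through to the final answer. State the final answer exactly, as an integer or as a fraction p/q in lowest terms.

Part I: remainder = value at the root: -8*(-7)^4 - 7*(-7)^3 + 9*(-7)^2 + 1*(-7)^1 = (-19208) + (2401) + (441) + (-7) = -16373; answer -16373
Part II: W1 = -16373; d = -4; a(2) = -2*(-22) + 3*(-4) = 32; iterating: a(2)=32, a(3)=-130, a(4)=356, a(5)=-1102, a(6)=3272, a(7)=-9850, a(8)=29516, a(9)=-88582, a(10)=265712, a(11)=-797170, a(12)=2391476, a(13)=-7174462, a(14)=21523352; answer 21523352

21523352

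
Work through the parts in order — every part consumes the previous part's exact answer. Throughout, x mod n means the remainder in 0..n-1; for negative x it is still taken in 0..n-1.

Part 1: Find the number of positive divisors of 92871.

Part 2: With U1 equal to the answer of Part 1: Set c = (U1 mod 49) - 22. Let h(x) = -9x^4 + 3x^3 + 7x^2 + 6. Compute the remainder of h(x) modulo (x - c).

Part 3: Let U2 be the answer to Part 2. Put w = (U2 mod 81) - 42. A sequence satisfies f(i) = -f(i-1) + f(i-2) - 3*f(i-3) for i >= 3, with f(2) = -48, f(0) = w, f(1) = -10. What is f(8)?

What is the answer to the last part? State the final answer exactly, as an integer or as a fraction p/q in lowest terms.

-1660

Part 1: 92871 = 3^2 * 17 * 607; number of divisors = (2+1) * (1+1) * (1+1) = 12; answer 12
Part 2: U1 = 12; c = -10; remainder = value at the root: -9*(-10)^4 + 3*(-10)^3 + 7*(-10)^2 + 6 = (-90000) + (-3000) + (700) + (6) = -92294; answer -92294
Part 3: U2 = -92294; w = 4; f(3) = -1*(-48) + 1*(-10) - 3*(4) = 26; iterating: f(3)=26, f(4)=-44, f(5)=214, f(6)=-336, f(7)=682, f(8)=-1660; answer -1660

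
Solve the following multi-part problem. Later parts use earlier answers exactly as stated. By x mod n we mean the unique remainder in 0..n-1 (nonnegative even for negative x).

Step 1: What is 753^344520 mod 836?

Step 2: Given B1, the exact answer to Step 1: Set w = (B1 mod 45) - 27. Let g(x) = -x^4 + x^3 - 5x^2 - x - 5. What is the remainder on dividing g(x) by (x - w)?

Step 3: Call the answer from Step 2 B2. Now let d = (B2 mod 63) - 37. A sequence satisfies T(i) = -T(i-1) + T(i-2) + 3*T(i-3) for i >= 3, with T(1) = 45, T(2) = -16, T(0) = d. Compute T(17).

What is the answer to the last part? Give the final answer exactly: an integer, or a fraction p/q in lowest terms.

2565

Step 1: squarings mod 836: 753^1=753, 753^2=201, 753^4=273, 753^8=125, 753^16=577, 753^32=201, 753^64=273, 753^128=125, 753^256=577, 753^512=201, 753^1024=273, 753^2048=125, 753^4096=577, 753^8192=201, 753^16384=273, 753^32768=125, 753^65536=577, 753^131072=201, 753^262144=273; 753^344520 = 753^8 * 753^64 * 753^128 * 753^256 * 753^16384 * 753^65536 * 753^262144 = 1 (mod 836); answer 1
Step 2: B1 = 1; w = -26; remainder = value at the root: -1*(-26)^4 + 1*(-26)^3 - 5*(-26)^2 - 1*(-26)^1 - 5 = (-456976) + (-17576) + (-3380) + (26) + (-5) = -477911; answer -477911
Step 3: B2 = -477911; d = -30; T(3) = -1*(-16) + 1*(45) + 3*(-30) = -29; iterating: T(3)=-29, T(4)=148, T(5)=-225, T(6)=286, T(7)=-67, T(8)=-322, T(9)=1113, T(10)=-1636, T(11)=1783, T(12)=-80, T(13)=-3045, T(14)=8314, T(15)=-11599, T(16)=10778, T(17)=2565; answer 2565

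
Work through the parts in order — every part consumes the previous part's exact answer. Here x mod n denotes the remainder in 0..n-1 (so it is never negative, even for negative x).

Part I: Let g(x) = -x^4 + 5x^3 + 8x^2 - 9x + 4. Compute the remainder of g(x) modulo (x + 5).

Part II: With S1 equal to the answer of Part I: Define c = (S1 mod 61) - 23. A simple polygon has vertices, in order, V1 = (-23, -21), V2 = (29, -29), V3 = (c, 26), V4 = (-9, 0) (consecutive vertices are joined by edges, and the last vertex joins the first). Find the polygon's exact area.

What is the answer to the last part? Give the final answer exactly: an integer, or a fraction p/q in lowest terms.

1415

Part I: remainder = value at the root: -1*(-5)^4 + 5*(-5)^3 + 8*(-5)^2 - 9*(-5)^1 + 4 = (-625) + (-625) + (200) + (45) + (4) = -1001; answer -1001
Part II: S1 = -1001; c = 13; cross terms: (-23*-29 - 29*-21)=1276, (29*26 - 13*-29)=1131, (13*0 - -9*26)=234, (-9*-21 - -23*0)=189; twice the area = |2830| = 2830; area = 1415; answer 1415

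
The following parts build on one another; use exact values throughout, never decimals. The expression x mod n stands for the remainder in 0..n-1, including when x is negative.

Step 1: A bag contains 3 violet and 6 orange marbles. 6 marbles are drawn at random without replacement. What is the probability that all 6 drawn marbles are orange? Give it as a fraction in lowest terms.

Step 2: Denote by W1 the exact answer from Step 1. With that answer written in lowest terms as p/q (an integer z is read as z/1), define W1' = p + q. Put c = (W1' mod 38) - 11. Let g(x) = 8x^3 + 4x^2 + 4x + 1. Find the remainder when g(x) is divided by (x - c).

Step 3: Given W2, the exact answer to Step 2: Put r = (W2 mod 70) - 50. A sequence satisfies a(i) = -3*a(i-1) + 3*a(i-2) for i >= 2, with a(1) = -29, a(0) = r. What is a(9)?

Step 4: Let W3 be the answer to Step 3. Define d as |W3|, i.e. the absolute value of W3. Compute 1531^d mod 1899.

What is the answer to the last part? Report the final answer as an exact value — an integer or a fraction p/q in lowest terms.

Step 1: total draws C(9,6) = 84; favorable C(6,6) = 1; P = 1/84; answer 1/84
Step 2: W1 = 1/84; threaded value p + q = 85; c = -2; remainder = value at the root: 8*(-2)^3 + 4*(-2)^2 + 4*(-2)^1 + 1 = (-64) + (16) + (-8) + (1) = -55; answer -55
Step 3: W2 = -55; r = -35; a(2) = -3*(-29) + 3*(-35) = -18; iterating: a(2)=-18, a(3)=-33, a(4)=45, a(5)=-234, a(6)=837, a(7)=-3213, a(8)=12150, a(9)=-46089; answer -46089
Step 4: W3 = -46089; d = 46089; squarings mod 1899: 1531^1=1531, 1531^2=595, 1531^4=811, 1531^8=667, 1531^16=523, 1531^32=73, 1531^64=1531, 1531^128=595, 1531^256=811, 1531^512=667, 1531^1024=523, 1531^2048=73, 1531^4096=1531, 1531^8192=595, 1531^16384=811, 1531^32768=667; 1531^46089 = 1531^1 * 1531^8 * 1531^1024 * 1531^4096 * 1531^8192 * 1531^32768 = 334 (mod 1899); answer 334

334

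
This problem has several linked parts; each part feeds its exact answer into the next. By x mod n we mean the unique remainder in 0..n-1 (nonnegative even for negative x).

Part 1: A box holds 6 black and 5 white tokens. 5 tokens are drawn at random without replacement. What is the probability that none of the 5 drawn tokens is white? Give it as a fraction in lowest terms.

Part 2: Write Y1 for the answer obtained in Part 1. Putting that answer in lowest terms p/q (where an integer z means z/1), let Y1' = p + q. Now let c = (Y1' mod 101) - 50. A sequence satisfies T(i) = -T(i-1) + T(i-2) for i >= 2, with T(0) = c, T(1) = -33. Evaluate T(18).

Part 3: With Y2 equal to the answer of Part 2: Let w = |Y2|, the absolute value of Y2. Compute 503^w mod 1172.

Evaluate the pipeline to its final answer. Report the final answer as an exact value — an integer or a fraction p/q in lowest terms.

Part 1: total draws C(11,5) = 462; favorable C(6,5) = 6; P = 1/77; answer 1/77
Part 2: Y1 = 1/77; threaded value p + q = 78; c = 28; T(2) = -1*(-33) + 1*(28) = 61; iterating: T(2)=61, T(3)=-94, T(4)=155, T(5)=-249, T(6)=404, T(7)=-653, T(8)=1057, T(9)=-1710, T(10)=2767, T(11)=-4477, T(12)=7244, T(13)=-11721, T(14)=18965, T(15)=-30686, T(16)=49651, T(17)=-80337, T(18)=129988; answer 129988
Part 3: Y2 = 129988; w = 129988; squarings mod 1172: 503^1=503, 503^2=1029, 503^4=525, 503^8=205, 503^16=1005, 503^32=933, 503^64=865, 503^128=489, 503^256=33, 503^512=1089, 503^1024=1029, 503^2048=525, 503^4096=205, 503^8192=1005, 503^16384=933, 503^32768=865, 503^65536=489; 503^129988 = 503^4 * 503^64 * 503^128 * 503^256 * 503^512 * 503^2048 * 503^4096 * 503^8192 * 503^16384 * 503^32768 * 503^65536 = 65 (mod 1172); answer 65

65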